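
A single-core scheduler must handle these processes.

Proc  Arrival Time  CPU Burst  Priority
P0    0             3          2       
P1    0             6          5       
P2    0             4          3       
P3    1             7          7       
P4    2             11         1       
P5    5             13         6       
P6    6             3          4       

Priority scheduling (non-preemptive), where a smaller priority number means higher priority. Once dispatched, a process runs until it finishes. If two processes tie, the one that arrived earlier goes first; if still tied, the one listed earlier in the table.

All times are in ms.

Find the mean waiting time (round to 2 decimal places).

15.57

Timeline: | P0 0-3 | P4 3-14 | P2 14-18 | P6 18-21 | P1 21-27 | P5 27-40 | P3 40-47 |
Completion: P0=3  P1=27  P2=18  P3=47  P4=14  P5=40  P6=21
Turnaround (C−A): P0=3  P1=27  P2=18  P3=46  P4=12  P5=35  P6=15
Waiting times: P0=0, P1=21, P2=14, P3=39, P4=1, P5=22, P6=12
Average waiting = (0+21+14+39+1+22+12) / 7 = 109/7 = 15.57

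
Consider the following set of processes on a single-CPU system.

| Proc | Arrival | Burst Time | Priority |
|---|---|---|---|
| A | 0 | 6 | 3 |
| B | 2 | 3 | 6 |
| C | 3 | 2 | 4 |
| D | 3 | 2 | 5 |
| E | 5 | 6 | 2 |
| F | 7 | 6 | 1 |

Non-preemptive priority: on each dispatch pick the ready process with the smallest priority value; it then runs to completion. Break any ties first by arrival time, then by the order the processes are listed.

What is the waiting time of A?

0

Schedule: | A 0-6 | E 6-12 | F 12-18 | C 18-20 | D 20-22 | B 22-25 |
Completion: A=6  B=25  C=20  D=22  E=12  F=18
Turnaround (C−A): A=6  B=23  C=17  D=19  E=7  F=11
Waiting(A) = turnaround − burst = 6 − 6 = 0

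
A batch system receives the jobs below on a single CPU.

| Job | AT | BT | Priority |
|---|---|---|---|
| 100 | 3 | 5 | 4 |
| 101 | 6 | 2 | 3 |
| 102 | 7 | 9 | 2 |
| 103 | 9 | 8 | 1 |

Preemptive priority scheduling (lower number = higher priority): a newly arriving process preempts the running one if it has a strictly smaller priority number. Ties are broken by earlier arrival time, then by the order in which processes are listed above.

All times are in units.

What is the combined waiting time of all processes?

Gantt: | idle 0-3 | 100 3-6 | 101 6-7 | 102 7-9 | 103 9-17 | 102 17-24 | 101 24-25 | 100 25-27 |
Completion: 100=27  101=25  102=24  103=17
Turnaround (C−A): 100=24  101=19  102=17  103=8
Waiting = turnaround − burst: 100=19, 101=17, 102=8, 103=0
Total waiting = 19 + 17 + 8 + 0 = 44

44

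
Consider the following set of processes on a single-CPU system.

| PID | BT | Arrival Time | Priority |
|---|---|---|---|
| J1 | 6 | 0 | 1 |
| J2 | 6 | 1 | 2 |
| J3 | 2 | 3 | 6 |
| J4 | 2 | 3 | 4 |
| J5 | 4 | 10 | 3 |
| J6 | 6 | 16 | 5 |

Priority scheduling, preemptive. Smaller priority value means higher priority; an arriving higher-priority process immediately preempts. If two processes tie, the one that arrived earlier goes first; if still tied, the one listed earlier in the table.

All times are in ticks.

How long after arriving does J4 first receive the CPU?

Gantt: | J1 0-6 | J2 6-12 | J5 12-16 | J4 16-18 | J6 18-24 | J3 24-26 |
Completion: J1=6  J2=12  J3=26  J4=18  J5=16  J6=24
Response(J4) = first start − arrival = 16 − 3 = 13

13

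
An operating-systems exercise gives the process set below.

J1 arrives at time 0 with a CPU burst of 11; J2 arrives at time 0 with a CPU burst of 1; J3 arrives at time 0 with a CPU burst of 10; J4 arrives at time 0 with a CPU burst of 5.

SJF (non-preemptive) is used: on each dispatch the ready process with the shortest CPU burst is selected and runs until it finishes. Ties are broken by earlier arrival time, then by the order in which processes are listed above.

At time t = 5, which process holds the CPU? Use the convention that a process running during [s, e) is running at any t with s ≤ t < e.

Gantt: | J2 0-1 | J4 1-6 | J3 6-16 | J1 16-27 |
Completion: J1=27  J2=1  J3=16  J4=6

J4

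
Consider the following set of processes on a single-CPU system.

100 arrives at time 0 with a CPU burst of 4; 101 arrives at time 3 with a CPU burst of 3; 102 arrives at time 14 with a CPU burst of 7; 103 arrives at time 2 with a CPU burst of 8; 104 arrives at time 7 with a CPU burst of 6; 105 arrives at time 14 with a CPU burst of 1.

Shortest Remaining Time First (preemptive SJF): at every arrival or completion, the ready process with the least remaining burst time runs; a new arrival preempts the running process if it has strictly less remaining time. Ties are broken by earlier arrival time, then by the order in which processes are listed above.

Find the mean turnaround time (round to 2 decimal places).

8.33

Gantt: | 100 0-4 | 101 4-7 | 104 7-13 | 103 13-14 | 105 14-15 | 103 15-22 | 102 22-29 |
Completion: 100=4  101=7  102=29  103=22  104=13  105=15
Turnaround (C−A): 100=4  101=4  102=15  103=20  104=6  105=1
Turnaround times: 100=4, 101=4, 102=15, 103=20, 104=6, 105=1
Average turnaround = (4+4+15+20+6+1) / 6 = 50/6 = 8.33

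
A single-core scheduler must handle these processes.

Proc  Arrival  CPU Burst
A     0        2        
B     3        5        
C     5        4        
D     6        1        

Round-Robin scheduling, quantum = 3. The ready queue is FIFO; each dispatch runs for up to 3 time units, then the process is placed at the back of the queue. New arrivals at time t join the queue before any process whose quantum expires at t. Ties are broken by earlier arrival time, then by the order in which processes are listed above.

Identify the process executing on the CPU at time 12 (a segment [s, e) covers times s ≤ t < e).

Gantt: | A 0-2 | idle 2-3 | B 3-6 | C 6-9 | D 9-10 | B 10-12 | C 12-13 |
Completion: A=2  B=12  C=13  D=10
Turnaround (C−A): A=2  B=9  C=8  D=4

C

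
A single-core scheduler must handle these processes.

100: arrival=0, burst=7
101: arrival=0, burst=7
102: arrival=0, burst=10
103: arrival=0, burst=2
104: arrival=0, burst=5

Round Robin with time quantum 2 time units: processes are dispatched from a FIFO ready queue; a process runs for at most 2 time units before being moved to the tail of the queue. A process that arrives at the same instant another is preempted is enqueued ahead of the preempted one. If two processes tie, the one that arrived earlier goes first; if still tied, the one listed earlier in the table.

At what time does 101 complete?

Timeline: | 100 0-2 | 101 2-4 | 102 4-6 | 103 6-8 | 104 8-10 | 100 10-12 | 101 12-14 | 102 14-16 | 104 16-18 | 100 18-20 | 101 20-22 | 102 22-24 | 104 24-25 | 100 25-26 | 101 26-27 | 102 27-31 |
Completion: 100=26  101=27  102=31  103=8  104=25

27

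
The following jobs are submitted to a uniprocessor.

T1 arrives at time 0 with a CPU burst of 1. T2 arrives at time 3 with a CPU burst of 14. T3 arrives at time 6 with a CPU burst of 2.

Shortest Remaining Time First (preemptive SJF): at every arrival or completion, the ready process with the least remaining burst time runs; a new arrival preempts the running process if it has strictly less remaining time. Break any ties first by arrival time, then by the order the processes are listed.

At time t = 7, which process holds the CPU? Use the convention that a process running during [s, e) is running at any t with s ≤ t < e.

Gantt: | T1 0-1 | idle 1-3 | T2 3-6 | T3 6-8 | T2 8-19 |
Completion: T1=1  T2=19  T3=8
Turnaround (C−A): T1=1  T2=16  T3=2

T3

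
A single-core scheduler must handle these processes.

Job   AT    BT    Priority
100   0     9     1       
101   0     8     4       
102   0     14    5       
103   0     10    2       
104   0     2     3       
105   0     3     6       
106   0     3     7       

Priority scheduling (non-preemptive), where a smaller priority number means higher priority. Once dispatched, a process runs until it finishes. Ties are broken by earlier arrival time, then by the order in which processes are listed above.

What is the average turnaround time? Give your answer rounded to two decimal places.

Gantt: | 100 0-9 | 103 9-19 | 104 19-21 | 101 21-29 | 102 29-43 | 105 43-46 | 106 46-49 |
Completion: 100=9  101=29  102=43  103=19  104=21  105=46  106=49
Turnaround times: 100=9, 101=29, 102=43, 103=19, 104=21, 105=46, 106=49
Average turnaround = (9+29+43+19+21+46+49) / 7 = 216/7 = 30.86

30.86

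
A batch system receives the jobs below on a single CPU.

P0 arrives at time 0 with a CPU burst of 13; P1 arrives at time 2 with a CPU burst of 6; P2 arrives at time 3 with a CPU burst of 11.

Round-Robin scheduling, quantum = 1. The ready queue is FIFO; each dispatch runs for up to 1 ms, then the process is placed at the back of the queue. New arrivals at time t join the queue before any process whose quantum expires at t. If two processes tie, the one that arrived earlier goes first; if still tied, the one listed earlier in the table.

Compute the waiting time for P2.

Schedule: | P0 0-2 | P1 2-3 | P0 3-4 | P2 4-5 | P1 5-6 | P0 6-7 | P2 7-8 | P1 8-9 | P0 9-10 | P2 10-11 | P1 11-12 | P0 12-13 | P2 13-14 | P1 14-15 | P0 15-16 | P2 16-17 | P1 17-18 | P0 18-19 | P2 19-20 | P0 20-21 | P2 21-22 | P0 22-23 | P2 23-24 | P0 24-25 | P2 25-26 | P0 26-27 | P2 27-28 | P0 28-29 | P2 29-30 |
Completion: P0=29  P1=18  P2=30
Turnaround (C−A): P0=29  P1=16  P2=27
Waiting(P2) = turnaround − burst = 27 − 11 = 16

16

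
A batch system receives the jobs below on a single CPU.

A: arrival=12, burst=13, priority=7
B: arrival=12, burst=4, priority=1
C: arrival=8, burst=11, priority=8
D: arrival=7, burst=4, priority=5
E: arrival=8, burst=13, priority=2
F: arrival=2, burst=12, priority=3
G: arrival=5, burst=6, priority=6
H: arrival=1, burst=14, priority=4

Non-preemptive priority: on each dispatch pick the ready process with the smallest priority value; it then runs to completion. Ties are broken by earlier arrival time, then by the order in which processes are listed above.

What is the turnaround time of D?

Timeline: | idle 0-1 | H 1-15 | B 15-19 | E 19-32 | F 32-44 | D 44-48 | G 48-54 | A 54-67 | C 67-78 |
Completion: A=67  B=19  C=78  D=48  E=32  F=44  G=54  H=15
Turnaround (C−A): A=55  B=7  C=70  D=41  E=24  F=42  G=49  H=14
Turnaround(D) = completion − arrival = 48 − 7 = 41

41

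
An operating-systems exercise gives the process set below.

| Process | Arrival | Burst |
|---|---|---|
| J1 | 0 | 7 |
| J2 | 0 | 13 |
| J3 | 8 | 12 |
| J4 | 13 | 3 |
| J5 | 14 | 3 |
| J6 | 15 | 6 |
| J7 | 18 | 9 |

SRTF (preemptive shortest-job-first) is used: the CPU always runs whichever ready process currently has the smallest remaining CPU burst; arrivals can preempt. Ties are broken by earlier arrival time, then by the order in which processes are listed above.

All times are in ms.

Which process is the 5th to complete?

J2

Timeline: | J1 0-7 | J2 7-13 | J4 13-16 | J5 16-19 | J6 19-25 | J2 25-32 | J7 32-41 | J3 41-53 |
Completion: J1=7  J2=32  J3=53  J4=16  J5=19  J6=25  J7=41
Finish order: J1 → J4 → J5 → J6 → J2 → J7 → J3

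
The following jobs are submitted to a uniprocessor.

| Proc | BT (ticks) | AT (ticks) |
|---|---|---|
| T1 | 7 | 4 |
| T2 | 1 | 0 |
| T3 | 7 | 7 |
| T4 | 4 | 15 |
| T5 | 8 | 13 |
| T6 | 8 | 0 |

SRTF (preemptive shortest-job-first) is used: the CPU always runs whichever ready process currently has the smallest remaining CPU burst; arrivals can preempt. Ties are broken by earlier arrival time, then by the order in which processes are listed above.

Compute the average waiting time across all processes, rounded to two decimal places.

Gantt: | T2 0-1 | T6 1-9 | T1 9-16 | T4 16-20 | T3 20-27 | T5 27-35 |
Completion: T1=16  T2=1  T3=27  T4=20  T5=35  T6=9
Turnaround (C−A): T1=12  T2=1  T3=20  T4=5  T5=22  T6=9
Waiting times: T1=5, T2=0, T3=13, T4=1, T5=14, T6=1
Average waiting = (5+0+13+1+14+1) / 6 = 34/6 = 5.67

5.67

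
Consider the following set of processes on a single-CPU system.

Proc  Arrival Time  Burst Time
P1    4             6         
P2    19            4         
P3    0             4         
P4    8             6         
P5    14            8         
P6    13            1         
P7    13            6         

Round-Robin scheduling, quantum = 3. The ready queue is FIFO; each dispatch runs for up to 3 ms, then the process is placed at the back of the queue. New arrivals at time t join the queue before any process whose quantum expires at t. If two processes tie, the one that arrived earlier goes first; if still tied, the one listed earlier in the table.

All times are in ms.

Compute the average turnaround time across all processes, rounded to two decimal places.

Timeline: | P3 0-4 | P1 4-10 | P4 10-13 | P6 13-14 | P7 14-17 | P4 17-20 | P5 20-23 | P7 23-26 | P2 26-29 | P5 29-32 | P2 32-33 | P5 33-35 |
Completion: P1=10  P2=33  P3=4  P4=20  P5=35  P6=14  P7=26
Turnaround (C−A): P1=6  P2=14  P3=4  P4=12  P5=21  P6=1  P7=13
Turnaround times: P1=6, P2=14, P3=4, P4=12, P5=21, P6=1, P7=13
Average turnaround = (6+14+4+12+21+1+13) / 7 = 71/7 = 10.14

10.14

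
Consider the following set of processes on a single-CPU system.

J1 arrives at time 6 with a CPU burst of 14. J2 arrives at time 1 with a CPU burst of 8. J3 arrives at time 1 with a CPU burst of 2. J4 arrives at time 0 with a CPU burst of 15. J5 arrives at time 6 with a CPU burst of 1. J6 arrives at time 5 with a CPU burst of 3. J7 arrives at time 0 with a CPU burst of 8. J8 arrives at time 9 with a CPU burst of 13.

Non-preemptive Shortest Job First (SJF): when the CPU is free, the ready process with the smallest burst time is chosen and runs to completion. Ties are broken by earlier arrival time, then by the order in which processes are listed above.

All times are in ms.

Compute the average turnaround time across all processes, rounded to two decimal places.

23.00

Timeline: | J7 0-8 | J5 8-9 | J3 9-11 | J6 11-14 | J2 14-22 | J8 22-35 | J1 35-49 | J4 49-64 |
Completion: J1=49  J2=22  J3=11  J4=64  J5=9  J6=14  J7=8  J8=35
Turnaround (C−A): J1=43  J2=21  J3=10  J4=64  J5=3  J6=9  J7=8  J8=26
Turnaround times: J1=43, J2=21, J3=10, J4=64, J5=3, J6=9, J7=8, J8=26
Average turnaround = (43+21+10+64+3+9+8+26) / 8 = 184/8 = 23.00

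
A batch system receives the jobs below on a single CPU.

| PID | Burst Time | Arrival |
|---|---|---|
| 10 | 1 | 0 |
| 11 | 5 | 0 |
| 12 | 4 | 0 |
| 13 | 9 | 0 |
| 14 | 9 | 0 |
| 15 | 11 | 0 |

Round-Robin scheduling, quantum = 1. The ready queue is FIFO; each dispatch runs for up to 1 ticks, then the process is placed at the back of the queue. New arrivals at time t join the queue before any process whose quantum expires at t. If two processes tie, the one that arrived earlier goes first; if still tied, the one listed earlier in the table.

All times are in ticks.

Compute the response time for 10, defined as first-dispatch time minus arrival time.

Gantt: | 10 0-1 | 11 1-2 | 12 2-3 | 13 3-4 | 14 4-5 | 15 5-6 | 11 6-7 | 12 7-8 | 13 8-9 | 14 9-10 | 15 10-11 | 11 11-12 | 12 12-13 | 13 13-14 | 14 14-15 | 15 15-16 | 11 16-17 | 12 17-18 | 13 18-19 | 14 19-20 | 15 20-21 | 11 21-22 | 13 22-23 | 14 23-24 | 15 24-25 | 13 25-26 | 14 26-27 | 15 27-28 | 13 28-29 | 14 29-30 | 15 30-31 | 13 31-32 | 14 32-33 | 15 33-34 | 13 34-35 | 14 35-36 | 15 36-39 |
Completion: 10=1  11=22  12=18  13=35  14=36  15=39
Response(10) = first start − arrival = 0 − 0 = 0

0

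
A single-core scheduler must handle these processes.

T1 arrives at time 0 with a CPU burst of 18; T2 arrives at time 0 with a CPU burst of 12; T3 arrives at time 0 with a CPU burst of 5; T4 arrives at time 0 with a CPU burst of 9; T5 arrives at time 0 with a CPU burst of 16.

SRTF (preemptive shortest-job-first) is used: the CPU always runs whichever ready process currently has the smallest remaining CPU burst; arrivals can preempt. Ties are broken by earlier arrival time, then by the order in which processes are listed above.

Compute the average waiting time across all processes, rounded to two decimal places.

17.40

Timeline: | T3 0-5 | T4 5-14 | T2 14-26 | T5 26-42 | T1 42-60 |
Completion: T1=60  T2=26  T3=5  T4=14  T5=42
Waiting times: T1=42, T2=14, T3=0, T4=5, T5=26
Average waiting = (42+14+0+5+26) / 5 = 87/5 = 17.40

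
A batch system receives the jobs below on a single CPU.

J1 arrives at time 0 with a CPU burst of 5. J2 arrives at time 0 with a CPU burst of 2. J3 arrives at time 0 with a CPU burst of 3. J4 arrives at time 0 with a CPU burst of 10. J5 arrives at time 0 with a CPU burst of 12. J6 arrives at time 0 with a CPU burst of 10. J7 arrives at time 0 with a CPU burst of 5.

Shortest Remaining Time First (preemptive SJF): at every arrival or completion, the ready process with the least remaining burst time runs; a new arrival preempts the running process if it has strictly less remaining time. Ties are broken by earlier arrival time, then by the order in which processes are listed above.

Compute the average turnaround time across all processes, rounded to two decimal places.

19.86

Gantt: | J2 0-2 | J3 2-5 | J1 5-10 | J7 10-15 | J4 15-25 | J6 25-35 | J5 35-47 |
Completion: J1=10  J2=2  J3=5  J4=25  J5=47  J6=35  J7=15
Turnaround (C−A): J1=10  J2=2  J3=5  J4=25  J5=47  J6=35  J7=15
Turnaround times: J1=10, J2=2, J3=5, J4=25, J5=47, J6=35, J7=15
Average turnaround = (10+2+5+25+47+35+15) / 7 = 139/7 = 19.86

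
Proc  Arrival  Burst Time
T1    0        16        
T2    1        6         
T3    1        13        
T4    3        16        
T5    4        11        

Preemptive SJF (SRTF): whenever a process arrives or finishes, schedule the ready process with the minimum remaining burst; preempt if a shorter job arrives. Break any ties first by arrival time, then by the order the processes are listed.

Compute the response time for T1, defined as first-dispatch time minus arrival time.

Gantt: | T1 0-1 | T2 1-7 | T5 7-18 | T3 18-31 | T1 31-46 | T4 46-62 |
Completion: T1=46  T2=7  T3=31  T4=62  T5=18
Turnaround (C−A): T1=46  T2=6  T3=30  T4=59  T5=14
Response(T1) = first start − arrival = 0 − 0 = 0

0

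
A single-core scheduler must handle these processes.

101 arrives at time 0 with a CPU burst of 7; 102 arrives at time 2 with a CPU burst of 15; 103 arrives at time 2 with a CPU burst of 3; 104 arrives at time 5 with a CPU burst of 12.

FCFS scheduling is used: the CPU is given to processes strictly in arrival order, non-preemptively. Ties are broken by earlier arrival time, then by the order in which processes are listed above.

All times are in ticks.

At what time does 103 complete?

25

Gantt: | 101 0-7 | 102 7-22 | 103 22-25 | 104 25-37 |
Completion: 101=7  102=22  103=25  104=37
Turnaround (C−A): 101=7  102=20  103=23  104=32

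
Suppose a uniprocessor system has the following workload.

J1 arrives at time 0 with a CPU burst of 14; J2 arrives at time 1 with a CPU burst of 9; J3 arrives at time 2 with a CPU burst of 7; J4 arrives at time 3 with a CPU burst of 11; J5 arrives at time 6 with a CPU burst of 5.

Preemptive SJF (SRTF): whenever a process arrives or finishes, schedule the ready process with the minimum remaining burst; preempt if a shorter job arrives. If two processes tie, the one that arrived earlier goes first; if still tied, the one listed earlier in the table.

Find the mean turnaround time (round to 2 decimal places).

22.40

Gantt: | J1 0-1 | J2 1-2 | J3 2-9 | J5 9-14 | J2 14-22 | J4 22-33 | J1 33-46 |
Completion: J1=46  J2=22  J3=9  J4=33  J5=14
Turnaround times: J1=46, J2=21, J3=7, J4=30, J5=8
Average turnaround = (46+21+7+30+8) / 5 = 112/5 = 22.40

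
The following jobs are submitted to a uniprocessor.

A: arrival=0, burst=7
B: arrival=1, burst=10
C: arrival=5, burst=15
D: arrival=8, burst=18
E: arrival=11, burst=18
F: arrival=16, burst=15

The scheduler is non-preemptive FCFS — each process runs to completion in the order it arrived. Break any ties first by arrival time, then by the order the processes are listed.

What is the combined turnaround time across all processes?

216

Gantt: | A 0-7 | B 7-17 | C 17-32 | D 32-50 | E 50-68 | F 68-83 |
Completion: A=7  B=17  C=32  D=50  E=68  F=83
Turnaround (C−A): A=7  B=16  C=27  D=42  E=57  F=67
Turnaround = completion − arrival: A=7, B=16, C=27, D=42, E=57, F=67
Total turnaround = 7 + 16 + 27 + 42 + 57 + 67 = 216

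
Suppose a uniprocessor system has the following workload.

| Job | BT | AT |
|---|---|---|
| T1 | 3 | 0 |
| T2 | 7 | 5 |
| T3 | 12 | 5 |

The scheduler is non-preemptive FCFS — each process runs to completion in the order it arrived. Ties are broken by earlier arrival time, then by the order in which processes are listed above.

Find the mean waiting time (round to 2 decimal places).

2.33

Gantt: | T1 0-3 | idle 3-5 | T2 5-12 | T3 12-24 |
Completion: T1=3  T2=12  T3=24
Waiting times: T1=0, T2=0, T3=7
Average waiting = (0+0+7) / 3 = 7/3 = 2.33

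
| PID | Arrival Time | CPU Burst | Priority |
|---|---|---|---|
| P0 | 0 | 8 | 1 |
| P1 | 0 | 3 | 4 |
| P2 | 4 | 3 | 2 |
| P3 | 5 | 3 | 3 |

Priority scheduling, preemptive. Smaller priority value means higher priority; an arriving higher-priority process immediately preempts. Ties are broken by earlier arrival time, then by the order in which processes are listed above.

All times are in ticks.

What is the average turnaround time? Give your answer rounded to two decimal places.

Gantt: | P0 0-8 | P2 8-11 | P3 11-14 | P1 14-17 |
Completion: P0=8  P1=17  P2=11  P3=14
Turnaround (C−A): P0=8  P1=17  P2=7  P3=9
Turnaround times: P0=8, P1=17, P2=7, P3=9
Average turnaround = (8+17+7+9) / 4 = 41/4 = 10.25

10.25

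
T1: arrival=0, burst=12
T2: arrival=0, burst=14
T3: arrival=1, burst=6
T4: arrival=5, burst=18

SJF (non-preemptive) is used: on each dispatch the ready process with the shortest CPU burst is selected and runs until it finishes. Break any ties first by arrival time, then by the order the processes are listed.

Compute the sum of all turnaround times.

106

Gantt: | T1 0-12 | T3 12-18 | T2 18-32 | T4 32-50 |
Completion: T1=12  T2=32  T3=18  T4=50
Turnaround (C−A): T1=12  T2=32  T3=17  T4=45
Turnaround = completion − arrival: T1=12, T2=32, T3=17, T4=45
Total turnaround = 12 + 32 + 17 + 45 = 106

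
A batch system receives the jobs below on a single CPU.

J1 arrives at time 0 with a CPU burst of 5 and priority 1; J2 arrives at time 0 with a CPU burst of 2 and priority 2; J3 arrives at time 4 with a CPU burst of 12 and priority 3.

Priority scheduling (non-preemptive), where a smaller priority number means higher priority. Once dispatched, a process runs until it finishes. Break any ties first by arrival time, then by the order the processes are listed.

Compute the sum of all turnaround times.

27

Timeline: | J1 0-5 | J2 5-7 | J3 7-19 |
Completion: J1=5  J2=7  J3=19
Turnaround (C−A): J1=5  J2=7  J3=15
Turnaround = completion − arrival: J1=5, J2=7, J3=15
Total turnaround = 5 + 7 + 15 = 27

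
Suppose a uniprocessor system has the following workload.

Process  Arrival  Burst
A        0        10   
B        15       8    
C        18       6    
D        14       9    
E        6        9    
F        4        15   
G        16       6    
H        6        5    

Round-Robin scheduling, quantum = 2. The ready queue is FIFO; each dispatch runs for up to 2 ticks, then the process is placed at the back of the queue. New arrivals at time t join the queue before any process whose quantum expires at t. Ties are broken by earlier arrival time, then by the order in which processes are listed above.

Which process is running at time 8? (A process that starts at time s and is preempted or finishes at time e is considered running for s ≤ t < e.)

Timeline: | A 0-4 | F 4-6 | A 6-8 | E 8-10 | H 10-12 | F 12-14 | A 14-16 | E 16-18 | H 18-20 | D 20-22 | F 22-24 | B 24-26 | G 26-28 | A 28-30 | C 30-32 | E 32-34 | H 34-35 | D 35-37 | F 37-39 | B 39-41 | G 41-43 | C 43-45 | E 45-47 | D 47-49 | F 49-51 | B 51-53 | G 53-55 | C 55-57 | E 57-58 | D 58-60 | F 60-62 | B 62-64 | D 64-65 | F 65-68 |
Completion: A=30  B=64  C=57  D=65  E=58  F=68  G=55  H=35
Turnaround (C−A): A=30  B=49  C=39  D=51  E=52  F=64  G=39  H=29

E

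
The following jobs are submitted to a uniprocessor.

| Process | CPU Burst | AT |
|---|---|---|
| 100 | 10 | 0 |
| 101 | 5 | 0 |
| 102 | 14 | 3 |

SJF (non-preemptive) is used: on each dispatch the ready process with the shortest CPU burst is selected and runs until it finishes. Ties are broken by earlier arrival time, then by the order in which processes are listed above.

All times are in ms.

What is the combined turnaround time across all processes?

Schedule: | 101 0-5 | 100 5-15 | 102 15-29 |
Completion: 100=15  101=5  102=29
Turnaround = completion − arrival: 100=15, 101=5, 102=26
Total turnaround = 15 + 5 + 26 = 46

46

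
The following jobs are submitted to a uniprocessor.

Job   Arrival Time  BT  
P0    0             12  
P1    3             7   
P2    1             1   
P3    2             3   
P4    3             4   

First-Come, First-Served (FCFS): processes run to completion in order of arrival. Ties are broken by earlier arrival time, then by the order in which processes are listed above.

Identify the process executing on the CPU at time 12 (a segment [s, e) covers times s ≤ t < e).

P2

Gantt: | P0 0-12 | P2 12-13 | P3 13-16 | P1 16-23 | P4 23-27 |
Completion: P0=12  P1=23  P2=13  P3=16  P4=27
Turnaround (C−A): P0=12  P1=20  P2=12  P3=14  P4=24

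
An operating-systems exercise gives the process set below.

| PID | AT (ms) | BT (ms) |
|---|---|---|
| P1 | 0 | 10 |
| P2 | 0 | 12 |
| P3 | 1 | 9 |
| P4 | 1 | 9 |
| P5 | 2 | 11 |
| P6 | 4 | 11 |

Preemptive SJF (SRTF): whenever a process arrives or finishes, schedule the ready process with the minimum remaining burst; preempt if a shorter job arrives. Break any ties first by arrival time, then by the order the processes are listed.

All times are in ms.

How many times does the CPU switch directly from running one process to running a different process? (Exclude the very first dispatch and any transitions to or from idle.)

5

Timeline: | P1 0-10 | P3 10-19 | P4 19-28 | P5 28-39 | P6 39-50 | P2 50-62 |
Completion: P1=10  P2=62  P3=19  P4=28  P5=39  P6=50
Turnaround (C−A): P1=10  P2=62  P3=18  P4=27  P5=37  P6=46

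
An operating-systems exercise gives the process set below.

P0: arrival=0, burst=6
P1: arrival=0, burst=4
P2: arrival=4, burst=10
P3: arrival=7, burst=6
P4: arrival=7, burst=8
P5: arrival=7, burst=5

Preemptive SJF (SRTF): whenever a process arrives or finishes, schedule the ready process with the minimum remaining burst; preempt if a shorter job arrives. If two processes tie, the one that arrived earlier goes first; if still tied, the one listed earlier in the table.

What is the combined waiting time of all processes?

54

Gantt: | P1 0-4 | P0 4-10 | P5 10-15 | P3 15-21 | P4 21-29 | P2 29-39 |
Completion: P0=10  P1=4  P2=39  P3=21  P4=29  P5=15
Waiting = turnaround − burst: P0=4, P1=0, P2=25, P3=8, P4=14, P5=3
Total waiting = 4 + 0 + 25 + 8 + 14 + 3 = 54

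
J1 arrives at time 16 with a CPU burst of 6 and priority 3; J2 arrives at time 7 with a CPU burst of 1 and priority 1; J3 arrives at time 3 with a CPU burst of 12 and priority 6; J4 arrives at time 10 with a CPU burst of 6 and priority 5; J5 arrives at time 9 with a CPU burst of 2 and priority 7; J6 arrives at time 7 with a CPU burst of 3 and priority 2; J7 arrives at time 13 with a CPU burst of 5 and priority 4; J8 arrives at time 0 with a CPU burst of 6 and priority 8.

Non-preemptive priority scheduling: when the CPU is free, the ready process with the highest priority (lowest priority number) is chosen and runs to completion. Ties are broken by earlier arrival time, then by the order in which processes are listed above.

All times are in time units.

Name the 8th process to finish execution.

J5

Gantt: | J8 0-6 | J3 6-18 | J2 18-19 | J6 19-22 | J1 22-28 | J7 28-33 | J4 33-39 | J5 39-41 |
Completion: J1=28  J2=19  J3=18  J4=39  J5=41  J6=22  J7=33  J8=6
Turnaround (C−A): J1=12  J2=12  J3=15  J4=29  J5=32  J6=15  J7=20  J8=6
Finish order: J8 → J3 → J2 → J6 → J1 → J7 → J4 → J5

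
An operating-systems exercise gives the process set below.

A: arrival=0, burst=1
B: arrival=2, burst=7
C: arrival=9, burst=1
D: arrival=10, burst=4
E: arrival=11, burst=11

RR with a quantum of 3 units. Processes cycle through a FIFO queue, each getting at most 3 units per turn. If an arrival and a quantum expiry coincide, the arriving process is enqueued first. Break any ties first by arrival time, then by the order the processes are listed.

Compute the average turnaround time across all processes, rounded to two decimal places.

6.00

Gantt: | A 0-1 | idle 1-2 | B 2-9 | C 9-10 | D 10-13 | E 13-16 | D 16-17 | E 17-25 |
Completion: A=1  B=9  C=10  D=17  E=25
Turnaround (C−A): A=1  B=7  C=1  D=7  E=14
Turnaround times: A=1, B=7, C=1, D=7, E=14
Average turnaround = (1+7+1+7+14) / 5 = 30/5 = 6.00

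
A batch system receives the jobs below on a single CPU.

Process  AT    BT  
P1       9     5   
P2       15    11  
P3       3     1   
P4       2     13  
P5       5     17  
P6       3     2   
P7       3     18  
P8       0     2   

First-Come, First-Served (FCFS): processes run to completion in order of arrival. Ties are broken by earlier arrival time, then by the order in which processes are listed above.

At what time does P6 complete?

18

Gantt: | P8 0-2 | P4 2-15 | P3 15-16 | P6 16-18 | P7 18-36 | P5 36-53 | P1 53-58 | P2 58-69 |
Completion: P1=58  P2=69  P3=16  P4=15  P5=53  P6=18  P7=36  P8=2
Turnaround (C−A): P1=49  P2=54  P3=13  P4=13  P5=48  P6=15  P7=33  P8=2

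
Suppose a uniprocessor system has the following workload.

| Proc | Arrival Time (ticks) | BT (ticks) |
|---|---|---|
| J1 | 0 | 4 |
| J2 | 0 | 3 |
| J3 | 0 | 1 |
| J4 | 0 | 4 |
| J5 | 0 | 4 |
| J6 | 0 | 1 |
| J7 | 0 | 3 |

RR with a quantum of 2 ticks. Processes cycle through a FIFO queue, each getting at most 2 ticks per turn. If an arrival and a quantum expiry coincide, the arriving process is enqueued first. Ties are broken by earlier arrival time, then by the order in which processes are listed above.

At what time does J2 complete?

Schedule: | J1 0-2 | J2 2-4 | J3 4-5 | J4 5-7 | J5 7-9 | J6 9-10 | J7 10-12 | J1 12-14 | J2 14-15 | J4 15-17 | J5 17-19 | J7 19-20 |
Completion: J1=14  J2=15  J3=5  J4=17  J5=19  J6=10  J7=20
Turnaround (C−A): J1=14  J2=15  J3=5  J4=17  J5=19  J6=10  J7=20

15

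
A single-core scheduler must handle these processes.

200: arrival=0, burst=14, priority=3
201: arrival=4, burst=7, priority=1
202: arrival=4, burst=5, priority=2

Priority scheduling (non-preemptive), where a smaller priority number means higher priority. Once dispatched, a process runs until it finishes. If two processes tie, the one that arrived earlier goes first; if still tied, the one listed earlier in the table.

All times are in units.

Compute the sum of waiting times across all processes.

27

Gantt: | 200 0-14 | 201 14-21 | 202 21-26 |
Completion: 200=14  201=21  202=26
Waiting = turnaround − burst: 200=0, 201=10, 202=17
Total waiting = 0 + 10 + 17 = 27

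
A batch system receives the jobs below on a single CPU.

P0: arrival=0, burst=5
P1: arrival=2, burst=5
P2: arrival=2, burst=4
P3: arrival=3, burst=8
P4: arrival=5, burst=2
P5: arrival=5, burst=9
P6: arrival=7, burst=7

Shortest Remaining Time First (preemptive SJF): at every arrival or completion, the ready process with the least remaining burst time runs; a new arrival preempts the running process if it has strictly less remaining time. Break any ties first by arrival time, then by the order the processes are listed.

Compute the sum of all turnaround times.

109

Gantt: | P0 0-5 | P4 5-7 | P2 7-11 | P1 11-16 | P6 16-23 | P3 23-31 | P5 31-40 |
Completion: P0=5  P1=16  P2=11  P3=31  P4=7  P5=40  P6=23
Turnaround = completion − arrival: P0=5, P1=14, P2=9, P3=28, P4=2, P5=35, P6=16
Total turnaround = 5 + 14 + 9 + 28 + 2 + 35 + 16 = 109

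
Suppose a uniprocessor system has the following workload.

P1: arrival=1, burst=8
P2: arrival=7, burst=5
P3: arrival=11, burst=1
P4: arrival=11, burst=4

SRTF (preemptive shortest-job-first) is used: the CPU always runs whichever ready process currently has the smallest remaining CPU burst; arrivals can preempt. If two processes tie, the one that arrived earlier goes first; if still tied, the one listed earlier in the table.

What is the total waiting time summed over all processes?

7

Gantt: | idle 0-1 | P1 1-9 | P2 9-11 | P3 11-12 | P2 12-15 | P4 15-19 |
Completion: P1=9  P2=15  P3=12  P4=19
Turnaround (C−A): P1=8  P2=8  P3=1  P4=8
Waiting = turnaround − burst: P1=0, P2=3, P3=0, P4=4
Total waiting = 0 + 3 + 0 + 4 = 7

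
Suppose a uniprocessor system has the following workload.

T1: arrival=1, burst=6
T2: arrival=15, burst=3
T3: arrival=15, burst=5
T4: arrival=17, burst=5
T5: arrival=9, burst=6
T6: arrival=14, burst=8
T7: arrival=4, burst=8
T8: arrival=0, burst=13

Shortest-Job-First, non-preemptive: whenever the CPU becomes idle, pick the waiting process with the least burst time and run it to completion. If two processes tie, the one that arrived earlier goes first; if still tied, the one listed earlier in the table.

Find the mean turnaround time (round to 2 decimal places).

22.00

Schedule: | T8 0-13 | T1 13-19 | T2 19-22 | T3 22-27 | T4 27-32 | T5 32-38 | T7 38-46 | T6 46-54 |
Completion: T1=19  T2=22  T3=27  T4=32  T5=38  T6=54  T7=46  T8=13
Turnaround (C−A): T1=18  T2=7  T3=12  T4=15  T5=29  T6=40  T7=42  T8=13
Turnaround times: T1=18, T2=7, T3=12, T4=15, T5=29, T6=40, T7=42, T8=13
Average turnaround = (18+7+12+15+29+40+42+13) / 8 = 176/8 = 22.00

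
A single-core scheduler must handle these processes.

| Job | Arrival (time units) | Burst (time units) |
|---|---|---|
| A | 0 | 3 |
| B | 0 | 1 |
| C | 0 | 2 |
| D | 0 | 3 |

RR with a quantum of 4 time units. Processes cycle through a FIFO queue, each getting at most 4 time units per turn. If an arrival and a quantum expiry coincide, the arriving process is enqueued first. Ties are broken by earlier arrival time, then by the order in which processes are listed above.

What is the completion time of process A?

Gantt: | A 0-3 | B 3-4 | C 4-6 | D 6-9 |
Completion: A=3  B=4  C=6  D=9
Turnaround (C−A): A=3  B=4  C=6  D=9

3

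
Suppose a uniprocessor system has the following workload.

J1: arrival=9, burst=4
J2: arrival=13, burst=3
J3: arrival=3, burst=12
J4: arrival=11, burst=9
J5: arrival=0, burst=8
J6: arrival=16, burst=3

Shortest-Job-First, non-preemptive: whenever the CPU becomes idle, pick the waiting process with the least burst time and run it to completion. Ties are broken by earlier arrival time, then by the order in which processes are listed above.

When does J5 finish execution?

8

Schedule: | J5 0-8 | J3 8-20 | J2 20-23 | J6 23-26 | J1 26-30 | J4 30-39 |
Completion: J1=30  J2=23  J3=20  J4=39  J5=8  J6=26
Turnaround (C−A): J1=21  J2=10  J3=17  J4=28  J5=8  J6=10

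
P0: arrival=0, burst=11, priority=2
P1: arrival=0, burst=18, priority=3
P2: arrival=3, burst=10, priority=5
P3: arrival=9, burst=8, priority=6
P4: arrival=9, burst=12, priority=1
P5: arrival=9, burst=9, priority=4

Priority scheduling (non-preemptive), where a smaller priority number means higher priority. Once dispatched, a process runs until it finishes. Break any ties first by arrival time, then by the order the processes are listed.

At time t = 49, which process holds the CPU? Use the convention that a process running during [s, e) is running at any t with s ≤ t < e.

Gantt: | P0 0-11 | P4 11-23 | P1 23-41 | P5 41-50 | P2 50-60 | P3 60-68 |
Completion: P0=11  P1=41  P2=60  P3=68  P4=23  P5=50
Turnaround (C−A): P0=11  P1=41  P2=57  P3=59  P4=14  P5=41

P5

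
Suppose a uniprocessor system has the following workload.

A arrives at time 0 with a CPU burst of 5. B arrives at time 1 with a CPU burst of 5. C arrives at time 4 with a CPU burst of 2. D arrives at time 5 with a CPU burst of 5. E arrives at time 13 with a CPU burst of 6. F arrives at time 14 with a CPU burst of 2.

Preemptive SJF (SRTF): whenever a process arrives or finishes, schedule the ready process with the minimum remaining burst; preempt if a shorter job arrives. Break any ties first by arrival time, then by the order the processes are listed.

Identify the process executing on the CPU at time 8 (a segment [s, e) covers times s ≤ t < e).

Gantt: | A 0-5 | C 5-7 | B 7-12 | D 12-14 | F 14-16 | D 16-19 | E 19-25 |
Completion: A=5  B=12  C=7  D=19  E=25  F=16
Turnaround (C−A): A=5  B=11  C=3  D=14  E=12  F=2

B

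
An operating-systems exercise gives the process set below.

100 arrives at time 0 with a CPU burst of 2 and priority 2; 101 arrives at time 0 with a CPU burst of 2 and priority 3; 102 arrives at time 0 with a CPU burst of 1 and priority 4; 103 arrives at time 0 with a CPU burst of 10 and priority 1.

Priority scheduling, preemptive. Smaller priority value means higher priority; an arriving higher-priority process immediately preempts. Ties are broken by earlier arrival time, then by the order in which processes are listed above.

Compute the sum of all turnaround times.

Schedule: | 103 0-10 | 100 10-12 | 101 12-14 | 102 14-15 |
Completion: 100=12  101=14  102=15  103=10
Turnaround = completion − arrival: 100=12, 101=14, 102=15, 103=10
Total turnaround = 12 + 14 + 15 + 10 = 51

51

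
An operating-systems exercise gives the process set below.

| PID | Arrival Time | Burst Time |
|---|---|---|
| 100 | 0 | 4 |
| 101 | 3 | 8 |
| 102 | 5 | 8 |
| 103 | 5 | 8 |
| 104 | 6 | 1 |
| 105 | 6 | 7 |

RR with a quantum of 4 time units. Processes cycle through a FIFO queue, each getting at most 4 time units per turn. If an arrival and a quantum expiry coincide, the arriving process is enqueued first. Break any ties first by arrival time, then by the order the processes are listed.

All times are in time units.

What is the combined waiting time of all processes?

83

Gantt: | 100 0-4 | 101 4-8 | 102 8-12 | 103 12-16 | 104 16-17 | 105 17-21 | 101 21-25 | 102 25-29 | 103 29-33 | 105 33-36 |
Completion: 100=4  101=25  102=29  103=33  104=17  105=36
Waiting = turnaround − burst: 100=0, 101=14, 102=16, 103=20, 104=10, 105=23
Total waiting = 0 + 14 + 16 + 20 + 10 + 23 = 83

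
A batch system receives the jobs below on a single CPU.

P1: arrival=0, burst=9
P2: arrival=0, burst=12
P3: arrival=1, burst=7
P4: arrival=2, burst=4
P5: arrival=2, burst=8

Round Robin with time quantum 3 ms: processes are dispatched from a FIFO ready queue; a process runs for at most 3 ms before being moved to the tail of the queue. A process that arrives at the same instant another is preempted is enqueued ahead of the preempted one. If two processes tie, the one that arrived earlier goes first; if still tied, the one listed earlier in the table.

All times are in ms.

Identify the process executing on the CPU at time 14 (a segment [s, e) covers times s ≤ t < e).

Schedule: | P1 0-3 | P2 3-6 | P3 6-9 | P4 9-12 | P5 12-15 | P1 15-18 | P2 18-21 | P3 21-24 | P4 24-25 | P5 25-28 | P1 28-31 | P2 31-34 | P3 34-35 | P5 35-37 | P2 37-40 |
Completion: P1=31  P2=40  P3=35  P4=25  P5=37
Turnaround (C−A): P1=31  P2=40  P3=34  P4=23  P5=35

P5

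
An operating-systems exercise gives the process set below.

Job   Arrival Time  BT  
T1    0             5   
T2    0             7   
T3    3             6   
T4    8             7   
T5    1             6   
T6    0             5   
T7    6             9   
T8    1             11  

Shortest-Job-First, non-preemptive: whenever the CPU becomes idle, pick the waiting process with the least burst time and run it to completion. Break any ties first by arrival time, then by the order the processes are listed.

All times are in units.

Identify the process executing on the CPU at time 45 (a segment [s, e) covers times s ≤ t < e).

T8

Timeline: | T1 0-5 | T6 5-10 | T5 10-16 | T3 16-22 | T2 22-29 | T4 29-36 | T7 36-45 | T8 45-56 |
Completion: T1=5  T2=29  T3=22  T4=36  T5=16  T6=10  T7=45  T8=56
Turnaround (C−A): T1=5  T2=29  T3=19  T4=28  T5=15  T6=10  T7=39  T8=55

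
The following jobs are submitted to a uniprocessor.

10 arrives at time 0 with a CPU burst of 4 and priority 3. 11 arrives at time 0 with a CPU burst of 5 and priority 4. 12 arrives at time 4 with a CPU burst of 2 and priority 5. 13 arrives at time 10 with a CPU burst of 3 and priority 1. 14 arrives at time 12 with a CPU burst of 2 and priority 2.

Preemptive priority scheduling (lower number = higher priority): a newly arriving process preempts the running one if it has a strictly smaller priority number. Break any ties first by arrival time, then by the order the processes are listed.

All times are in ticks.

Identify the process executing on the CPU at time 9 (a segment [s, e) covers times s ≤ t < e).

12

Gantt: | 10 0-4 | 11 4-9 | 12 9-10 | 13 10-13 | 14 13-15 | 12 15-16 |
Completion: 10=4  11=9  12=16  13=13  14=15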